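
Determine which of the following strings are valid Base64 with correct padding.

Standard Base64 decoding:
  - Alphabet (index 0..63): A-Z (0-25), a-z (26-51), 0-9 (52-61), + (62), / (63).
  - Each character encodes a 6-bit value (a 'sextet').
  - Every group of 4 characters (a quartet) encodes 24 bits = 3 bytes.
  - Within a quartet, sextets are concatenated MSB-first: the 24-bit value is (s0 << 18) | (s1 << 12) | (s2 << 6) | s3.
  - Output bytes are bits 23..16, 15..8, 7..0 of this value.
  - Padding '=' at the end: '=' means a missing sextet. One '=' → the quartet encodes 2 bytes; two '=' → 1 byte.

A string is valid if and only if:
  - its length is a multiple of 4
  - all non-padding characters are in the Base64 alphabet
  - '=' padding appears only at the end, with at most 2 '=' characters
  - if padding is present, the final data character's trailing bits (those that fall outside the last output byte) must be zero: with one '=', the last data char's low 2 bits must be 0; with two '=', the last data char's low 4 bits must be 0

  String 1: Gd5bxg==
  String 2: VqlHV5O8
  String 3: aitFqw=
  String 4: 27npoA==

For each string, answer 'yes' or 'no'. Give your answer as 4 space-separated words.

Answer: yes yes no yes

Derivation:
String 1: 'Gd5bxg==' → valid
String 2: 'VqlHV5O8' → valid
String 3: 'aitFqw=' → invalid (len=7 not mult of 4)
String 4: '27npoA==' → valid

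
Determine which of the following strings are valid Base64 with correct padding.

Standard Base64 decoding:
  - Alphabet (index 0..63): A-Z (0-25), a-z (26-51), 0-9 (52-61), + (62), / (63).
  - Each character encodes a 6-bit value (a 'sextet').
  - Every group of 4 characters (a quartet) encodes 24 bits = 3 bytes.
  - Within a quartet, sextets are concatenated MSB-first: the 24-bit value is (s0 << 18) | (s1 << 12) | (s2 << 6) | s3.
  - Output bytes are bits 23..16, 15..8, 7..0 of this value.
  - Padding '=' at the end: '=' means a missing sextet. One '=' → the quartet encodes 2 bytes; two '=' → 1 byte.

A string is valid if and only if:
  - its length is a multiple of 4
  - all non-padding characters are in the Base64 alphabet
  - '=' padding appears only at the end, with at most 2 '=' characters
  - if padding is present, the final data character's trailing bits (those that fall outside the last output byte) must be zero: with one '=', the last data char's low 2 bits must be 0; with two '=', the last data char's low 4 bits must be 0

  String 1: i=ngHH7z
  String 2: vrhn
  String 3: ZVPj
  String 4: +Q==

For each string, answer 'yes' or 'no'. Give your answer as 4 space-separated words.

Answer: no yes yes yes

Derivation:
String 1: 'i=ngHH7z' → invalid (bad char(s): ['=']; '=' in middle)
String 2: 'vrhn' → valid
String 3: 'ZVPj' → valid
String 4: '+Q==' → valid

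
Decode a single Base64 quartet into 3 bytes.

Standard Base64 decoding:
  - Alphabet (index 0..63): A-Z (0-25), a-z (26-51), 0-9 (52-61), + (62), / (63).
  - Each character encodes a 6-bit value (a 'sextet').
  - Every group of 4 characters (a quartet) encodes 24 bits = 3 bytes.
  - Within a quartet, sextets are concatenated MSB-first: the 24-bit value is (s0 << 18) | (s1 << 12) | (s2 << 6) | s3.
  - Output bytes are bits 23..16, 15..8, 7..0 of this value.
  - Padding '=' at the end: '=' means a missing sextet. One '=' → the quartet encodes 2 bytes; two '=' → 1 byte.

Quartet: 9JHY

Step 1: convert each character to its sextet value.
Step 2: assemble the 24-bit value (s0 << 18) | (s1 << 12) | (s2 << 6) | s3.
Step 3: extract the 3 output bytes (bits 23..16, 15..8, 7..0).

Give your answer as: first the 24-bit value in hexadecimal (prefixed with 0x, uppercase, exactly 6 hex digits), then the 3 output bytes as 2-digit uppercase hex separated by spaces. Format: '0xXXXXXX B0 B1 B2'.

Answer: 0xF491D8 F4 91 D8

Derivation:
Sextets: 9=61, J=9, H=7, Y=24
24-bit: (61<<18) | (9<<12) | (7<<6) | 24
      = 0xF40000 | 0x009000 | 0x0001C0 | 0x000018
      = 0xF491D8
Bytes: (v>>16)&0xFF=F4, (v>>8)&0xFF=91, v&0xFF=D8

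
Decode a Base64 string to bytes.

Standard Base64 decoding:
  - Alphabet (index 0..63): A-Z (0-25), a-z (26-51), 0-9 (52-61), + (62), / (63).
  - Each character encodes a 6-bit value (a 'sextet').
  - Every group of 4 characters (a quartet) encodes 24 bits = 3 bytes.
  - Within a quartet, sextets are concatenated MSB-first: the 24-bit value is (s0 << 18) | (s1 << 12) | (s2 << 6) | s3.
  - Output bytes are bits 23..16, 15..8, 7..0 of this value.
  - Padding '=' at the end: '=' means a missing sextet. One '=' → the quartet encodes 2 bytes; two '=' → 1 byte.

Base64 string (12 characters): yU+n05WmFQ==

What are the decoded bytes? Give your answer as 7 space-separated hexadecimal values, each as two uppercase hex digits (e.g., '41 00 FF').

After char 0 ('y'=50): chars_in_quartet=1 acc=0x32 bytes_emitted=0
After char 1 ('U'=20): chars_in_quartet=2 acc=0xC94 bytes_emitted=0
After char 2 ('+'=62): chars_in_quartet=3 acc=0x3253E bytes_emitted=0
After char 3 ('n'=39): chars_in_quartet=4 acc=0xC94FA7 -> emit C9 4F A7, reset; bytes_emitted=3
After char 4 ('0'=52): chars_in_quartet=1 acc=0x34 bytes_emitted=3
After char 5 ('5'=57): chars_in_quartet=2 acc=0xD39 bytes_emitted=3
After char 6 ('W'=22): chars_in_quartet=3 acc=0x34E56 bytes_emitted=3
After char 7 ('m'=38): chars_in_quartet=4 acc=0xD395A6 -> emit D3 95 A6, reset; bytes_emitted=6
After char 8 ('F'=5): chars_in_quartet=1 acc=0x5 bytes_emitted=6
After char 9 ('Q'=16): chars_in_quartet=2 acc=0x150 bytes_emitted=6
Padding '==': partial quartet acc=0x150 -> emit 15; bytes_emitted=7

Answer: C9 4F A7 D3 95 A6 15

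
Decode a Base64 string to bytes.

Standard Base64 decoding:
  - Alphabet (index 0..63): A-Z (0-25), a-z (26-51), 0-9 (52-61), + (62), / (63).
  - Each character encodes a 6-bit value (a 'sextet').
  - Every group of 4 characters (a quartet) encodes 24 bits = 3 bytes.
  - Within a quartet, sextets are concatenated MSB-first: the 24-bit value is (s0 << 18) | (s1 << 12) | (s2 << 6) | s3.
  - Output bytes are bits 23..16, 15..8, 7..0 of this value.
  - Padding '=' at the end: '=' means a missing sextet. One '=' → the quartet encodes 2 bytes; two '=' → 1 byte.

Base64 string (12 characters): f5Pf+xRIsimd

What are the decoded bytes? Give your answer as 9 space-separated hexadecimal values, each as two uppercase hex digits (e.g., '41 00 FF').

After char 0 ('f'=31): chars_in_quartet=1 acc=0x1F bytes_emitted=0
After char 1 ('5'=57): chars_in_quartet=2 acc=0x7F9 bytes_emitted=0
After char 2 ('P'=15): chars_in_quartet=3 acc=0x1FE4F bytes_emitted=0
After char 3 ('f'=31): chars_in_quartet=4 acc=0x7F93DF -> emit 7F 93 DF, reset; bytes_emitted=3
After char 4 ('+'=62): chars_in_quartet=1 acc=0x3E bytes_emitted=3
After char 5 ('x'=49): chars_in_quartet=2 acc=0xFB1 bytes_emitted=3
After char 6 ('R'=17): chars_in_quartet=3 acc=0x3EC51 bytes_emitted=3
After char 7 ('I'=8): chars_in_quartet=4 acc=0xFB1448 -> emit FB 14 48, reset; bytes_emitted=6
After char 8 ('s'=44): chars_in_quartet=1 acc=0x2C bytes_emitted=6
After char 9 ('i'=34): chars_in_quartet=2 acc=0xB22 bytes_emitted=6
After char 10 ('m'=38): chars_in_quartet=3 acc=0x2C8A6 bytes_emitted=6
After char 11 ('d'=29): chars_in_quartet=4 acc=0xB2299D -> emit B2 29 9D, reset; bytes_emitted=9

Answer: 7F 93 DF FB 14 48 B2 29 9D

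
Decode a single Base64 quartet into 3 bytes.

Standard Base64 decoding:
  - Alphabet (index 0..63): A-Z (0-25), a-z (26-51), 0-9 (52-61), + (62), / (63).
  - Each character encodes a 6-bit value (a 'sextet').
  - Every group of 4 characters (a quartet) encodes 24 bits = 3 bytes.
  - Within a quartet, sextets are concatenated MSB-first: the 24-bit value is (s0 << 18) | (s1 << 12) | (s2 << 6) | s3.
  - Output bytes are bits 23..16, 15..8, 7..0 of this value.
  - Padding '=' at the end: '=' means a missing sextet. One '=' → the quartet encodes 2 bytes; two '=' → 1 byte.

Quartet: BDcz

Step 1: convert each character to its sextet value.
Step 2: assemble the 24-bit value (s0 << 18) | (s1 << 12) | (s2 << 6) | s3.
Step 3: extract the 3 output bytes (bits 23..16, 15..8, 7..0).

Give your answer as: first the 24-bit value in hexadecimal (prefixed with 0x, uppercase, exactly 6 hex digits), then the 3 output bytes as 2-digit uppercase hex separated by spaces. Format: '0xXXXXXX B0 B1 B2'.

Answer: 0x043733 04 37 33

Derivation:
Sextets: B=1, D=3, c=28, z=51
24-bit: (1<<18) | (3<<12) | (28<<6) | 51
      = 0x040000 | 0x003000 | 0x000700 | 0x000033
      = 0x043733
Bytes: (v>>16)&0xFF=04, (v>>8)&0xFF=37, v&0xFF=33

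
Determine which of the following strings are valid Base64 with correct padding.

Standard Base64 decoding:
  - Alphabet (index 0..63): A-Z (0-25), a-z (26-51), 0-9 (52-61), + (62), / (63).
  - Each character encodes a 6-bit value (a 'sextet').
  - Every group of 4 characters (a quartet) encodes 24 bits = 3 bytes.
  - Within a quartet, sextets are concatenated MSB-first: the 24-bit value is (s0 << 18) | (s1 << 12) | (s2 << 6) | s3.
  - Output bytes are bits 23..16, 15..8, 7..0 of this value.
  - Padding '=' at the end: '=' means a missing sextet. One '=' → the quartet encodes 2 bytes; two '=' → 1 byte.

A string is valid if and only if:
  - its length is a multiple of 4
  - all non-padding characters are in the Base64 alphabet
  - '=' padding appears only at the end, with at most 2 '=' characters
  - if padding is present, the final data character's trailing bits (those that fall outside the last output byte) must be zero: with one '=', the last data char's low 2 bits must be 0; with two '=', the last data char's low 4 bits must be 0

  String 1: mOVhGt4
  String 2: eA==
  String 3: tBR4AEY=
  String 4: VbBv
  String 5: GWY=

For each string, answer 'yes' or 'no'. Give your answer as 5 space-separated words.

Answer: no yes yes yes yes

Derivation:
String 1: 'mOVhGt4' → invalid (len=7 not mult of 4)
String 2: 'eA==' → valid
String 3: 'tBR4AEY=' → valid
String 4: 'VbBv' → valid
String 5: 'GWY=' → valid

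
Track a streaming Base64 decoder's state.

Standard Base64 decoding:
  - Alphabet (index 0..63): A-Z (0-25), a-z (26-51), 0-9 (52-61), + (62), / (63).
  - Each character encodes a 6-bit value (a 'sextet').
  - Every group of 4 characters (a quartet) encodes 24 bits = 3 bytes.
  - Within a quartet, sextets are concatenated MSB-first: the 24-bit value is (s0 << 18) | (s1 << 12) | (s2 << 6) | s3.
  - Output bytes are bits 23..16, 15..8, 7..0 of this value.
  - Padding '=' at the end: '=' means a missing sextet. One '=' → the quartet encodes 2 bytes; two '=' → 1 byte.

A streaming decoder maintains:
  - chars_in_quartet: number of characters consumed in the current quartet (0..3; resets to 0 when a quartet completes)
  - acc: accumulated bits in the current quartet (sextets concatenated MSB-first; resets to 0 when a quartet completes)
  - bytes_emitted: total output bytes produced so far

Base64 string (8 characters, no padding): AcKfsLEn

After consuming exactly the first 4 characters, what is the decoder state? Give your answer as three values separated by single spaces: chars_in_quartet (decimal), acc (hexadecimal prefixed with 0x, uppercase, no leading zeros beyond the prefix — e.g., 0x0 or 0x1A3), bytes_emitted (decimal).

Answer: 0 0x0 3

Derivation:
After char 0 ('A'=0): chars_in_quartet=1 acc=0x0 bytes_emitted=0
After char 1 ('c'=28): chars_in_quartet=2 acc=0x1C bytes_emitted=0
After char 2 ('K'=10): chars_in_quartet=3 acc=0x70A bytes_emitted=0
After char 3 ('f'=31): chars_in_quartet=4 acc=0x1C29F -> emit 01 C2 9F, reset; bytes_emitted=3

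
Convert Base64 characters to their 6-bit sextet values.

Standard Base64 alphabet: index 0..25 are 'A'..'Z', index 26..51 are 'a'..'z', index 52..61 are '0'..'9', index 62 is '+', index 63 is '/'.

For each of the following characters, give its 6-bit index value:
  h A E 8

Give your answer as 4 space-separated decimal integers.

'h': a..z range, 26 + ord('h') − ord('a') = 33
'A': A..Z range, ord('A') − ord('A') = 0
'E': A..Z range, ord('E') − ord('A') = 4
'8': 0..9 range, 52 + ord('8') − ord('0') = 60

Answer: 33 0 4 60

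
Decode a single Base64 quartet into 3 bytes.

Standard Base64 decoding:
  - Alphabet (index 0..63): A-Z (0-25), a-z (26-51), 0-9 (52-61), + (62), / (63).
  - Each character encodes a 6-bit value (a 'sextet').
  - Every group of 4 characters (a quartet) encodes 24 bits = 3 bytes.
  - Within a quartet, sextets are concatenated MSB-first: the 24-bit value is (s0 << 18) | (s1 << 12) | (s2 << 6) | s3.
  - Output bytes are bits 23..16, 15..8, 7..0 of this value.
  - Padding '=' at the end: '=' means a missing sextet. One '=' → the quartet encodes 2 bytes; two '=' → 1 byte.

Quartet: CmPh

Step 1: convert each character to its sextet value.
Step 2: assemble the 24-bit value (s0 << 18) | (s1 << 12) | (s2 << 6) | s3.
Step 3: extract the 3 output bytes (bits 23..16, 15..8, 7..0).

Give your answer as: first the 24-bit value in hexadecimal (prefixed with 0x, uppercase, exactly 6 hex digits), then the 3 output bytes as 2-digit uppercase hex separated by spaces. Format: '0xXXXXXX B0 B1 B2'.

Answer: 0x0A63E1 0A 63 E1

Derivation:
Sextets: C=2, m=38, P=15, h=33
24-bit: (2<<18) | (38<<12) | (15<<6) | 33
      = 0x080000 | 0x026000 | 0x0003C0 | 0x000021
      = 0x0A63E1
Bytes: (v>>16)&0xFF=0A, (v>>8)&0xFF=63, v&0xFF=E1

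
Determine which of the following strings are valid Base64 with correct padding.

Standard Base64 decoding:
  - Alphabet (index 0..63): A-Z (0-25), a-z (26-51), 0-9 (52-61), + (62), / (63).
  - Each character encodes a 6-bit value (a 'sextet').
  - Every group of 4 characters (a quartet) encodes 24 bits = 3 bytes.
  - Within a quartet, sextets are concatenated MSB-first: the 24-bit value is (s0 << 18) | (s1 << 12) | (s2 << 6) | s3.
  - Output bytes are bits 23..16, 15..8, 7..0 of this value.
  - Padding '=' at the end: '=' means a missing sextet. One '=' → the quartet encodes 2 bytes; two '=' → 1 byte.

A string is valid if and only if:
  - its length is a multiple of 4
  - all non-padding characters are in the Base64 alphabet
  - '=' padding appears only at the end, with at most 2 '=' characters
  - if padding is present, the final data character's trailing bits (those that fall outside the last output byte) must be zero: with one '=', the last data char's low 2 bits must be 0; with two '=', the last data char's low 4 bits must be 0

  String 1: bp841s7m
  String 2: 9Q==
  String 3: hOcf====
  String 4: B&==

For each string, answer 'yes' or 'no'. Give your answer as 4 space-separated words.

String 1: 'bp841s7m' → valid
String 2: '9Q==' → valid
String 3: 'hOcf====' → invalid (4 pad chars (max 2))
String 4: 'B&==' → invalid (bad char(s): ['&'])

Answer: yes yes no no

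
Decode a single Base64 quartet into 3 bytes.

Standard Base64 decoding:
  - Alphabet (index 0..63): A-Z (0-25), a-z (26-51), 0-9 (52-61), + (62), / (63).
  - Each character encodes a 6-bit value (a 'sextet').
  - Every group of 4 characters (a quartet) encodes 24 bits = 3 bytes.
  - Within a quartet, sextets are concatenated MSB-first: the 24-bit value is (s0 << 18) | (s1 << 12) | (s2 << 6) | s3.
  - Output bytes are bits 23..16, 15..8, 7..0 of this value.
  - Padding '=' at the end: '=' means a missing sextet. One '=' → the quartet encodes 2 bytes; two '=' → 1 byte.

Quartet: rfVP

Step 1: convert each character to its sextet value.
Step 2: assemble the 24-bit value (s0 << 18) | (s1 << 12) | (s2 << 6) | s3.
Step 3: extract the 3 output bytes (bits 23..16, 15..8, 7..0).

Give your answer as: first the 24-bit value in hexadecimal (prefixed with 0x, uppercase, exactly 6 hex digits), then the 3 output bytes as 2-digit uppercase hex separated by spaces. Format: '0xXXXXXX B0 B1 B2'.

Answer: 0xADF54F AD F5 4F

Derivation:
Sextets: r=43, f=31, V=21, P=15
24-bit: (43<<18) | (31<<12) | (21<<6) | 15
      = 0xAC0000 | 0x01F000 | 0x000540 | 0x00000F
      = 0xADF54F
Bytes: (v>>16)&0xFF=AD, (v>>8)&0xFF=F5, v&0xFF=4F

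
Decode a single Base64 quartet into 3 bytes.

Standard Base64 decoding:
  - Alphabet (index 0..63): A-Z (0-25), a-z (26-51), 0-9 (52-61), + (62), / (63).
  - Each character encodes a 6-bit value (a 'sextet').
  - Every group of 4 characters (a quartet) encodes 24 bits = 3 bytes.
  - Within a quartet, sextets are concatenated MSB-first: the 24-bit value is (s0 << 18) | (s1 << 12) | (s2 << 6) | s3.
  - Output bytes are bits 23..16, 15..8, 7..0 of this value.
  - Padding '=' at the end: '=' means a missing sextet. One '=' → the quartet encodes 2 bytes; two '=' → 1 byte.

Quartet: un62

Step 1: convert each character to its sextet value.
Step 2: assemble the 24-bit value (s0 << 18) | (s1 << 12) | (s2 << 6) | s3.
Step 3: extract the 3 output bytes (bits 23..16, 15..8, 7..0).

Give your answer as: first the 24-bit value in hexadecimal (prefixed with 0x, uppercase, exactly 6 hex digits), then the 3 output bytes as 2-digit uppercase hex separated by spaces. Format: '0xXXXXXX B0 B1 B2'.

Answer: 0xBA7EB6 BA 7E B6

Derivation:
Sextets: u=46, n=39, 6=58, 2=54
24-bit: (46<<18) | (39<<12) | (58<<6) | 54
      = 0xB80000 | 0x027000 | 0x000E80 | 0x000036
      = 0xBA7EB6
Bytes: (v>>16)&0xFF=BA, (v>>8)&0xFF=7E, v&0xFF=B6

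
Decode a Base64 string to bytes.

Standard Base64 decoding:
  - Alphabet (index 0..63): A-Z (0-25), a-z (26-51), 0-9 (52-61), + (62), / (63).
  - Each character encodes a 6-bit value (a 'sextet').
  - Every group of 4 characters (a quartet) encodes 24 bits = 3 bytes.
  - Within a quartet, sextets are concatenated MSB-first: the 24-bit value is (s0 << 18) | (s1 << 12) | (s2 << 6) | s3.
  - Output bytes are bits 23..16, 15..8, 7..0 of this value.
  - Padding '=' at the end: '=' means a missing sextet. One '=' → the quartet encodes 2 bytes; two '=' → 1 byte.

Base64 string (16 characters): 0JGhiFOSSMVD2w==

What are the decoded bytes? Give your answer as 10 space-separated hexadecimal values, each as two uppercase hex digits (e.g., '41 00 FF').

After char 0 ('0'=52): chars_in_quartet=1 acc=0x34 bytes_emitted=0
After char 1 ('J'=9): chars_in_quartet=2 acc=0xD09 bytes_emitted=0
After char 2 ('G'=6): chars_in_quartet=3 acc=0x34246 bytes_emitted=0
After char 3 ('h'=33): chars_in_quartet=4 acc=0xD091A1 -> emit D0 91 A1, reset; bytes_emitted=3
After char 4 ('i'=34): chars_in_quartet=1 acc=0x22 bytes_emitted=3
After char 5 ('F'=5): chars_in_quartet=2 acc=0x885 bytes_emitted=3
After char 6 ('O'=14): chars_in_quartet=3 acc=0x2214E bytes_emitted=3
After char 7 ('S'=18): chars_in_quartet=4 acc=0x885392 -> emit 88 53 92, reset; bytes_emitted=6
After char 8 ('S'=18): chars_in_quartet=1 acc=0x12 bytes_emitted=6
After char 9 ('M'=12): chars_in_quartet=2 acc=0x48C bytes_emitted=6
After char 10 ('V'=21): chars_in_quartet=3 acc=0x12315 bytes_emitted=6
After char 11 ('D'=3): chars_in_quartet=4 acc=0x48C543 -> emit 48 C5 43, reset; bytes_emitted=9
After char 12 ('2'=54): chars_in_quartet=1 acc=0x36 bytes_emitted=9
After char 13 ('w'=48): chars_in_quartet=2 acc=0xDB0 bytes_emitted=9
Padding '==': partial quartet acc=0xDB0 -> emit DB; bytes_emitted=10

Answer: D0 91 A1 88 53 92 48 C5 43 DB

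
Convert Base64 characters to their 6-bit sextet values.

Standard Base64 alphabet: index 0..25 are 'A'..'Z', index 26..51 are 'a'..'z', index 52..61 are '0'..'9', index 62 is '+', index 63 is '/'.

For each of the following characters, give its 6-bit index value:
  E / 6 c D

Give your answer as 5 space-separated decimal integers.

'E': A..Z range, ord('E') − ord('A') = 4
'/': index 63
'6': 0..9 range, 52 + ord('6') − ord('0') = 58
'c': a..z range, 26 + ord('c') − ord('a') = 28
'D': A..Z range, ord('D') − ord('A') = 3

Answer: 4 63 58 28 3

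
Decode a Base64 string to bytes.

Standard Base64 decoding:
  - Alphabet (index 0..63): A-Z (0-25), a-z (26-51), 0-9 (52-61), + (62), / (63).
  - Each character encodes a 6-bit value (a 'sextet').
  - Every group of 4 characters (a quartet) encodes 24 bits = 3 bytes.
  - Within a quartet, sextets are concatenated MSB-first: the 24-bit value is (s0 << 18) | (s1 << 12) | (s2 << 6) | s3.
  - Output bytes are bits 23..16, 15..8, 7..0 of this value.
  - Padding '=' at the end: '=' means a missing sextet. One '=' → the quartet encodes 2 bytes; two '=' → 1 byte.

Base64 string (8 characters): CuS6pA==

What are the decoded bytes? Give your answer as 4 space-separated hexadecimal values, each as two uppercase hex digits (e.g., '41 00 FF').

After char 0 ('C'=2): chars_in_quartet=1 acc=0x2 bytes_emitted=0
After char 1 ('u'=46): chars_in_quartet=2 acc=0xAE bytes_emitted=0
After char 2 ('S'=18): chars_in_quartet=3 acc=0x2B92 bytes_emitted=0
After char 3 ('6'=58): chars_in_quartet=4 acc=0xAE4BA -> emit 0A E4 BA, reset; bytes_emitted=3
After char 4 ('p'=41): chars_in_quartet=1 acc=0x29 bytes_emitted=3
After char 5 ('A'=0): chars_in_quartet=2 acc=0xA40 bytes_emitted=3
Padding '==': partial quartet acc=0xA40 -> emit A4; bytes_emitted=4

Answer: 0A E4 BA A4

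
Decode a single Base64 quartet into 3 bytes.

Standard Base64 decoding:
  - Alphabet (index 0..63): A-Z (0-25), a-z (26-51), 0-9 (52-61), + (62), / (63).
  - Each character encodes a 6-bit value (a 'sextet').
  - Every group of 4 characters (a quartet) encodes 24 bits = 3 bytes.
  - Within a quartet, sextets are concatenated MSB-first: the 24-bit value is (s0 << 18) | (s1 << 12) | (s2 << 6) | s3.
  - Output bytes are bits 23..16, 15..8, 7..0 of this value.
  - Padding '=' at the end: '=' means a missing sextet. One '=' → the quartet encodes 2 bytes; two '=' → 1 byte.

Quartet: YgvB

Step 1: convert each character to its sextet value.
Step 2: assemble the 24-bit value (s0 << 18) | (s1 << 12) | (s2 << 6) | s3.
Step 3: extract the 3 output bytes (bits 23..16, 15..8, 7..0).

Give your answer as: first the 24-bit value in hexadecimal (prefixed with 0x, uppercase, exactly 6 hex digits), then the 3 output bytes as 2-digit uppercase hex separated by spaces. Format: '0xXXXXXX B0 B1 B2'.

Answer: 0x620BC1 62 0B C1

Derivation:
Sextets: Y=24, g=32, v=47, B=1
24-bit: (24<<18) | (32<<12) | (47<<6) | 1
      = 0x600000 | 0x020000 | 0x000BC0 | 0x000001
      = 0x620BC1
Bytes: (v>>16)&0xFF=62, (v>>8)&0xFF=0B, v&0xFF=C1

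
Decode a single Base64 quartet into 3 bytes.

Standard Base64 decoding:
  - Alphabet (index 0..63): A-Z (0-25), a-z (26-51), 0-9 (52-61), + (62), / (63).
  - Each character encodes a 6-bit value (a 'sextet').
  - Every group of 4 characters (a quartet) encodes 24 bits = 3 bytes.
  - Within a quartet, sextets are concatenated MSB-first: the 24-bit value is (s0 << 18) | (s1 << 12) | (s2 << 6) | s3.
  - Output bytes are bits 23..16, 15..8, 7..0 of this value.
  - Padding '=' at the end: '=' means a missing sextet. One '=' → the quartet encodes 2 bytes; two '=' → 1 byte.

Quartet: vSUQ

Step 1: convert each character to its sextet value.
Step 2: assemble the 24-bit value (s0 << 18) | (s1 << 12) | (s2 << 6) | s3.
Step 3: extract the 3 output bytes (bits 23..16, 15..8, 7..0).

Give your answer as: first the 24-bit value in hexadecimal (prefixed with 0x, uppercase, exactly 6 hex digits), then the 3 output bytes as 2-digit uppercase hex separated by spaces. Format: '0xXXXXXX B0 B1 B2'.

Answer: 0xBD2510 BD 25 10

Derivation:
Sextets: v=47, S=18, U=20, Q=16
24-bit: (47<<18) | (18<<12) | (20<<6) | 16
      = 0xBC0000 | 0x012000 | 0x000500 | 0x000010
      = 0xBD2510
Bytes: (v>>16)&0xFF=BD, (v>>8)&0xFF=25, v&0xFF=10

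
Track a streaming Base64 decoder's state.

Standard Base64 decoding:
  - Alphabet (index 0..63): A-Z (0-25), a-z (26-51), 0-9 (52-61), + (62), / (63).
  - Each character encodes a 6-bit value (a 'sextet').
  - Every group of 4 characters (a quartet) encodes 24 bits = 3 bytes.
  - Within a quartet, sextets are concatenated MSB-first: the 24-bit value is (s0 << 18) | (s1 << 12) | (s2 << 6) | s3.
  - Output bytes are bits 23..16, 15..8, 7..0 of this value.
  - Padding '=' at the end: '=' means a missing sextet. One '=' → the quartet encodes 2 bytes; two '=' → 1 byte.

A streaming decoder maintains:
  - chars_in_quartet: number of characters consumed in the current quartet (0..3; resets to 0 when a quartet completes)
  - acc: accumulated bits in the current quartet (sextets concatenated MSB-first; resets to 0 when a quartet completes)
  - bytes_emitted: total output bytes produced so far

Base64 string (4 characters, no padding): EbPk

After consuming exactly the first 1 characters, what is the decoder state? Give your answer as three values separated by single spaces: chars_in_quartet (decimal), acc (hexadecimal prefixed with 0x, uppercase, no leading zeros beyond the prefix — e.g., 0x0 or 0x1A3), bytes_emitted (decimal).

Answer: 1 0x4 0

Derivation:
After char 0 ('E'=4): chars_in_quartet=1 acc=0x4 bytes_emitted=0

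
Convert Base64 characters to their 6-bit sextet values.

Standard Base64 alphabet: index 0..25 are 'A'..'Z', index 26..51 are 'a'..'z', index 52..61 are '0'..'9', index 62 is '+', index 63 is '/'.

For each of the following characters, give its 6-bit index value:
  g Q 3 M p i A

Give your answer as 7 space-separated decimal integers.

Answer: 32 16 55 12 41 34 0

Derivation:
'g': a..z range, 26 + ord('g') − ord('a') = 32
'Q': A..Z range, ord('Q') − ord('A') = 16
'3': 0..9 range, 52 + ord('3') − ord('0') = 55
'M': A..Z range, ord('M') − ord('A') = 12
'p': a..z range, 26 + ord('p') − ord('a') = 41
'i': a..z range, 26 + ord('i') − ord('a') = 34
'A': A..Z range, ord('A') − ord('A') = 0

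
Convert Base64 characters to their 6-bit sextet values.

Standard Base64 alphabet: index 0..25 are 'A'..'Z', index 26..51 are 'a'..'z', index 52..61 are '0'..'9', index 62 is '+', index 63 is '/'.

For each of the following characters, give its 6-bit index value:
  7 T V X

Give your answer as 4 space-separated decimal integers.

Answer: 59 19 21 23

Derivation:
'7': 0..9 range, 52 + ord('7') − ord('0') = 59
'T': A..Z range, ord('T') − ord('A') = 19
'V': A..Z range, ord('V') − ord('A') = 21
'X': A..Z range, ord('X') − ord('A') = 23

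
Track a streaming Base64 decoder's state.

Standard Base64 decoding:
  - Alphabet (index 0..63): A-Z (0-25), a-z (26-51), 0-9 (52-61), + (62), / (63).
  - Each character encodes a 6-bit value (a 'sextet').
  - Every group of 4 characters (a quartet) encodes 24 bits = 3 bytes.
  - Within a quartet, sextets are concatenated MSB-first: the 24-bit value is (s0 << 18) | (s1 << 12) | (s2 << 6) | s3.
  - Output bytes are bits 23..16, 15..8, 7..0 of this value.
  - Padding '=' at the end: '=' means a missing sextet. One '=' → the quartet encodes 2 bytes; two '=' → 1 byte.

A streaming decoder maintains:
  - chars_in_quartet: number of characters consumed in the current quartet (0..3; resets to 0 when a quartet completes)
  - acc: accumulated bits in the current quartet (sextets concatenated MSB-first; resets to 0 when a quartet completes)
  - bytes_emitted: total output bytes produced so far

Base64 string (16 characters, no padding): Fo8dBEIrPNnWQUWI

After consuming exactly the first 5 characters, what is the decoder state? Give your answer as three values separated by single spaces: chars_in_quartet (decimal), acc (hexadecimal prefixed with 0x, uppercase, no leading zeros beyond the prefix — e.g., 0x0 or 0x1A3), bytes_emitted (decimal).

After char 0 ('F'=5): chars_in_quartet=1 acc=0x5 bytes_emitted=0
After char 1 ('o'=40): chars_in_quartet=2 acc=0x168 bytes_emitted=0
After char 2 ('8'=60): chars_in_quartet=3 acc=0x5A3C bytes_emitted=0
After char 3 ('d'=29): chars_in_quartet=4 acc=0x168F1D -> emit 16 8F 1D, reset; bytes_emitted=3
After char 4 ('B'=1): chars_in_quartet=1 acc=0x1 bytes_emitted=3

Answer: 1 0x1 3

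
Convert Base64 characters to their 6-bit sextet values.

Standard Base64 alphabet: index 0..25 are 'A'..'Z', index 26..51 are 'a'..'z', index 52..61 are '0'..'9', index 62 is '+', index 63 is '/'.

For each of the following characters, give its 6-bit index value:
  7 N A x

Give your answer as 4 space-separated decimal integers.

'7': 0..9 range, 52 + ord('7') − ord('0') = 59
'N': A..Z range, ord('N') − ord('A') = 13
'A': A..Z range, ord('A') − ord('A') = 0
'x': a..z range, 26 + ord('x') − ord('a') = 49

Answer: 59 13 0 49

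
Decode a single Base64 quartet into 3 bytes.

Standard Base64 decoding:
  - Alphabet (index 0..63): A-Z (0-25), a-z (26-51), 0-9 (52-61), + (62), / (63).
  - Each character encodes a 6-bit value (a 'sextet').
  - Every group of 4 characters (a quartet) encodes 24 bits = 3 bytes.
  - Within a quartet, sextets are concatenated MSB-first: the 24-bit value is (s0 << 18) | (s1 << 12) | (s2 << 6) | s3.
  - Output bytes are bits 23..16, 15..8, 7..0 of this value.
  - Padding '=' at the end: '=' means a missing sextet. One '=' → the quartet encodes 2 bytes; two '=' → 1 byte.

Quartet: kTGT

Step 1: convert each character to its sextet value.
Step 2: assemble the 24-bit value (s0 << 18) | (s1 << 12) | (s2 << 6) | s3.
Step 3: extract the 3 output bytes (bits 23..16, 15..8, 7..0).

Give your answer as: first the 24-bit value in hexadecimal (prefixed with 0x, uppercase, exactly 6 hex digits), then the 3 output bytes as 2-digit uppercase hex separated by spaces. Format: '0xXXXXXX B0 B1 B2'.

Sextets: k=36, T=19, G=6, T=19
24-bit: (36<<18) | (19<<12) | (6<<6) | 19
      = 0x900000 | 0x013000 | 0x000180 | 0x000013
      = 0x913193
Bytes: (v>>16)&0xFF=91, (v>>8)&0xFF=31, v&0xFF=93

Answer: 0x913193 91 31 93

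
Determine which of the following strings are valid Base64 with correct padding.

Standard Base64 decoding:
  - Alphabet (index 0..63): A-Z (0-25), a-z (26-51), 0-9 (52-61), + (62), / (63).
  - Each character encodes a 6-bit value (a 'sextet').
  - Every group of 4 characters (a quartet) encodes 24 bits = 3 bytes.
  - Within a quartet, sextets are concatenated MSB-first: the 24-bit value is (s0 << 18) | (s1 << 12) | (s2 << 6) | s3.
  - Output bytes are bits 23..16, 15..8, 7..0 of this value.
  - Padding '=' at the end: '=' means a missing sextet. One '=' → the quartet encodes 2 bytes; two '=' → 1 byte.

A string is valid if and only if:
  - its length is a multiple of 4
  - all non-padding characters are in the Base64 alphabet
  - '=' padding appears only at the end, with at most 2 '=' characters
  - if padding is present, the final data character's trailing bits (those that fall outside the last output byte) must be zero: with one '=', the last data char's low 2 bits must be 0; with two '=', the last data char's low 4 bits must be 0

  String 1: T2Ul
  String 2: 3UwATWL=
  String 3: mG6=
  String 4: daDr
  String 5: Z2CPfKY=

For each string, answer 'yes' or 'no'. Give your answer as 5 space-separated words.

Answer: yes no no yes yes

Derivation:
String 1: 'T2Ul' → valid
String 2: '3UwATWL=' → invalid (bad trailing bits)
String 3: 'mG6=' → invalid (bad trailing bits)
String 4: 'daDr' → valid
String 5: 'Z2CPfKY=' → valid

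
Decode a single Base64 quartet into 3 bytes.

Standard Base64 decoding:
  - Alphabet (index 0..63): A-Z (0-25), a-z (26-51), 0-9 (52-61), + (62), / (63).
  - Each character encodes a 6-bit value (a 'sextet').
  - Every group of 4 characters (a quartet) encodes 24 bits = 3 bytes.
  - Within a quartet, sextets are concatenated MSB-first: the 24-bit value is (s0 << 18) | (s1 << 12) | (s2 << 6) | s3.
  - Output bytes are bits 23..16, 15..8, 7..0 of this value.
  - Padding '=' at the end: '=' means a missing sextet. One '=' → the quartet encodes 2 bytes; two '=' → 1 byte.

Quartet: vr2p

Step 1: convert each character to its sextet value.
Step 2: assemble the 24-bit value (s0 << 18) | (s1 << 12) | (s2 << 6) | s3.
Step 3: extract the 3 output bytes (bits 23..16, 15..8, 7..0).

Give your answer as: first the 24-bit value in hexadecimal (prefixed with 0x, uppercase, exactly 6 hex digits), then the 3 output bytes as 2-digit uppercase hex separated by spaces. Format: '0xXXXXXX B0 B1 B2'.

Sextets: v=47, r=43, 2=54, p=41
24-bit: (47<<18) | (43<<12) | (54<<6) | 41
      = 0xBC0000 | 0x02B000 | 0x000D80 | 0x000029
      = 0xBEBDA9
Bytes: (v>>16)&0xFF=BE, (v>>8)&0xFF=BD, v&0xFF=A9

Answer: 0xBEBDA9 BE BD A9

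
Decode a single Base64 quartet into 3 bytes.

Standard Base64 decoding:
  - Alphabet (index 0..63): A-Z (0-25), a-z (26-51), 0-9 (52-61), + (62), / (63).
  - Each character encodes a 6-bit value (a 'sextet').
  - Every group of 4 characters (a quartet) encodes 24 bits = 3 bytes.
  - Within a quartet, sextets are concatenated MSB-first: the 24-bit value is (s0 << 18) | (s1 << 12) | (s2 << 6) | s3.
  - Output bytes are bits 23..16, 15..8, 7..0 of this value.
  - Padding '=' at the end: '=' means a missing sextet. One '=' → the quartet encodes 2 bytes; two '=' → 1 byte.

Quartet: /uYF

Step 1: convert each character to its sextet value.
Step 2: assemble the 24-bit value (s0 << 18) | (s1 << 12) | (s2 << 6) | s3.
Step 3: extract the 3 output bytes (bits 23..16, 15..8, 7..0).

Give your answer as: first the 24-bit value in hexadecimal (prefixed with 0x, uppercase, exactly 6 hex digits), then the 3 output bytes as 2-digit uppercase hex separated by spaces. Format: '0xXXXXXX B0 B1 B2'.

Answer: 0xFEE605 FE E6 05

Derivation:
Sextets: /=63, u=46, Y=24, F=5
24-bit: (63<<18) | (46<<12) | (24<<6) | 5
      = 0xFC0000 | 0x02E000 | 0x000600 | 0x000005
      = 0xFEE605
Bytes: (v>>16)&0xFF=FE, (v>>8)&0xFF=E6, v&0xFF=05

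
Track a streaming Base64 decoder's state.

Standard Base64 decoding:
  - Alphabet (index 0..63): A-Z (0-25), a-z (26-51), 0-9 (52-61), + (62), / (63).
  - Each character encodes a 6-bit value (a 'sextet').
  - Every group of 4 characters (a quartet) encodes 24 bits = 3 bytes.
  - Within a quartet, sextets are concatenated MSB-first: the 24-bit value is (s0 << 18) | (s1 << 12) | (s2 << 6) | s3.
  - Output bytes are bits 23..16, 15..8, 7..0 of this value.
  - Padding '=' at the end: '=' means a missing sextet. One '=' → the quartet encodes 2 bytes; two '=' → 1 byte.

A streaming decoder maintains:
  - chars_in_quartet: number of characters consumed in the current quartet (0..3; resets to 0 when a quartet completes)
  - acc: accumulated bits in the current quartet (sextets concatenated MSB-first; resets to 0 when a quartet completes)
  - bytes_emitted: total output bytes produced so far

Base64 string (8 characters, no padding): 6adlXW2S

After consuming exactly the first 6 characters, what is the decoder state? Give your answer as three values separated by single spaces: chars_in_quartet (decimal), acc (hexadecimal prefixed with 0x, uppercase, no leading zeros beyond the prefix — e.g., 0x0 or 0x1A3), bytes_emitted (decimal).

Answer: 2 0x5D6 3

Derivation:
After char 0 ('6'=58): chars_in_quartet=1 acc=0x3A bytes_emitted=0
After char 1 ('a'=26): chars_in_quartet=2 acc=0xE9A bytes_emitted=0
After char 2 ('d'=29): chars_in_quartet=3 acc=0x3A69D bytes_emitted=0
After char 3 ('l'=37): chars_in_quartet=4 acc=0xE9A765 -> emit E9 A7 65, reset; bytes_emitted=3
After char 4 ('X'=23): chars_in_quartet=1 acc=0x17 bytes_emitted=3
After char 5 ('W'=22): chars_in_quartet=2 acc=0x5D6 bytes_emitted=3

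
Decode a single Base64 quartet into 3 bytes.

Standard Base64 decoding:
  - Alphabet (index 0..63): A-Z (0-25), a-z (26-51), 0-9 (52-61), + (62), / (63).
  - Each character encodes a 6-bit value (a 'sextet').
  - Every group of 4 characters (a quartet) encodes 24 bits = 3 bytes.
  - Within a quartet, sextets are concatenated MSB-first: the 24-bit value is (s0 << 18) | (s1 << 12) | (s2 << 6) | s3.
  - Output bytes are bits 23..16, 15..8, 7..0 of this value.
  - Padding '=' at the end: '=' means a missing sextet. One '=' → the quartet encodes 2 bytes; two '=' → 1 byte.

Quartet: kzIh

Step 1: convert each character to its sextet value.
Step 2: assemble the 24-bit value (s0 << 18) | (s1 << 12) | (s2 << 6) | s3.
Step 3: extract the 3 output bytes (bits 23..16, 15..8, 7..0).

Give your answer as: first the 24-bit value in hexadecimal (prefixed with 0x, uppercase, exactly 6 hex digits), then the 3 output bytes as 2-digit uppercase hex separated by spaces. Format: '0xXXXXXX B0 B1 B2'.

Sextets: k=36, z=51, I=8, h=33
24-bit: (36<<18) | (51<<12) | (8<<6) | 33
      = 0x900000 | 0x033000 | 0x000200 | 0x000021
      = 0x933221
Bytes: (v>>16)&0xFF=93, (v>>8)&0xFF=32, v&0xFF=21

Answer: 0x933221 93 32 21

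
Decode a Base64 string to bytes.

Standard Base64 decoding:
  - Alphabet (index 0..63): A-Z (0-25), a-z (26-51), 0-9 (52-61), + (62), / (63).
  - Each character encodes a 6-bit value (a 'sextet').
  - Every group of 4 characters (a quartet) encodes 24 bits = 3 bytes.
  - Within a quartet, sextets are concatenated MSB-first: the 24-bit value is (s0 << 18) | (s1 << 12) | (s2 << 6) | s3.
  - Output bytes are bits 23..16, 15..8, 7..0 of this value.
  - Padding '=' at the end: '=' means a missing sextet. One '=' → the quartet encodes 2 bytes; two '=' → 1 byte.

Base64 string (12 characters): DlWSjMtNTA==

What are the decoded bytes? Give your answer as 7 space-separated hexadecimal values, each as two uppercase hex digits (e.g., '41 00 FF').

After char 0 ('D'=3): chars_in_quartet=1 acc=0x3 bytes_emitted=0
After char 1 ('l'=37): chars_in_quartet=2 acc=0xE5 bytes_emitted=0
After char 2 ('W'=22): chars_in_quartet=3 acc=0x3956 bytes_emitted=0
After char 3 ('S'=18): chars_in_quartet=4 acc=0xE5592 -> emit 0E 55 92, reset; bytes_emitted=3
After char 4 ('j'=35): chars_in_quartet=1 acc=0x23 bytes_emitted=3
After char 5 ('M'=12): chars_in_quartet=2 acc=0x8CC bytes_emitted=3
After char 6 ('t'=45): chars_in_quartet=3 acc=0x2332D bytes_emitted=3
After char 7 ('N'=13): chars_in_quartet=4 acc=0x8CCB4D -> emit 8C CB 4D, reset; bytes_emitted=6
After char 8 ('T'=19): chars_in_quartet=1 acc=0x13 bytes_emitted=6
After char 9 ('A'=0): chars_in_quartet=2 acc=0x4C0 bytes_emitted=6
Padding '==': partial quartet acc=0x4C0 -> emit 4C; bytes_emitted=7

Answer: 0E 55 92 8C CB 4D 4C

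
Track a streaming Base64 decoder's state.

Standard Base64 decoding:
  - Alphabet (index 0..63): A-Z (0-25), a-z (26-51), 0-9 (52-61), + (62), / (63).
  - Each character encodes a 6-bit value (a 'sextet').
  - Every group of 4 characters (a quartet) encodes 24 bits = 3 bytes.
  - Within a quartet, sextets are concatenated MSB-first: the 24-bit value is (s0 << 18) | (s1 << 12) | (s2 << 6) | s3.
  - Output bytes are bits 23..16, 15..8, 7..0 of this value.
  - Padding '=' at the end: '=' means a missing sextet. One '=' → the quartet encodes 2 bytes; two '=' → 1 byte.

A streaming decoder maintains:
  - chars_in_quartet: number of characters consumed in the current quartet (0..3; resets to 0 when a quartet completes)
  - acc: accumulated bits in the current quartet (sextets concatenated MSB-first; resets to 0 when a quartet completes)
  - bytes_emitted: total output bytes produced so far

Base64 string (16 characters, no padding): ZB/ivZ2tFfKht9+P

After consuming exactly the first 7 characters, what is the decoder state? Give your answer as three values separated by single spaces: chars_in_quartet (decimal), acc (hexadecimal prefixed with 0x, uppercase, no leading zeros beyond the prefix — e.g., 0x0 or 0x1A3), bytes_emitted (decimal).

After char 0 ('Z'=25): chars_in_quartet=1 acc=0x19 bytes_emitted=0
After char 1 ('B'=1): chars_in_quartet=2 acc=0x641 bytes_emitted=0
After char 2 ('/'=63): chars_in_quartet=3 acc=0x1907F bytes_emitted=0
After char 3 ('i'=34): chars_in_quartet=4 acc=0x641FE2 -> emit 64 1F E2, reset; bytes_emitted=3
After char 4 ('v'=47): chars_in_quartet=1 acc=0x2F bytes_emitted=3
After char 5 ('Z'=25): chars_in_quartet=2 acc=0xBD9 bytes_emitted=3
After char 6 ('2'=54): chars_in_quartet=3 acc=0x2F676 bytes_emitted=3

Answer: 3 0x2F676 3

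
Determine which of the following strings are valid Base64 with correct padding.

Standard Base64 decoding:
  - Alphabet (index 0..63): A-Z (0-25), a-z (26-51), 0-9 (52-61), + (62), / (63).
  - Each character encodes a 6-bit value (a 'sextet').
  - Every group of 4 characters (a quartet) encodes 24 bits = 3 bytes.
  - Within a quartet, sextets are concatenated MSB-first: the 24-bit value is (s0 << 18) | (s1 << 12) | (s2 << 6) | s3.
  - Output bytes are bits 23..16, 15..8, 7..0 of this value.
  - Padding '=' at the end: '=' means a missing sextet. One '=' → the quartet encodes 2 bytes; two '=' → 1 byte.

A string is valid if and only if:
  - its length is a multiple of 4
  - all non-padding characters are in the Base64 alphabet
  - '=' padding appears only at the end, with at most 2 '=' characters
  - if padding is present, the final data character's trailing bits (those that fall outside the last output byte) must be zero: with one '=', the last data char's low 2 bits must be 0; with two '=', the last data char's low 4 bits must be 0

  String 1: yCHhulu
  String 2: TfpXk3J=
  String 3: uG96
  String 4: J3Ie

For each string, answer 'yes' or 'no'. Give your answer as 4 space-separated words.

String 1: 'yCHhulu' → invalid (len=7 not mult of 4)
String 2: 'TfpXk3J=' → invalid (bad trailing bits)
String 3: 'uG96' → valid
String 4: 'J3Ie' → valid

Answer: no no yes yes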